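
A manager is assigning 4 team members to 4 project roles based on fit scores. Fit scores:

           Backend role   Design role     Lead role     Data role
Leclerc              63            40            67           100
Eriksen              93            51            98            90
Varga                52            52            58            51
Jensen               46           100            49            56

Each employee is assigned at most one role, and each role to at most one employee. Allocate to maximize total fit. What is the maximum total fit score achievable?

Maximum total: 351 pts

Optimal: Leclerc→Data role (100 pts), Eriksen→Backend role (93 pts), Varga→Lead role (58 pts), Jensen→Design role (100 pts) — total 100+93+58+100 = 351 pts.
Row-greedy (each employee in turn takes its best remaining role) gives 350 pts, worse by 1.
Swapping Varga↔Jensen (Varga→Design role 52 pts, Jensen→Lead role 49 pts) loses 57.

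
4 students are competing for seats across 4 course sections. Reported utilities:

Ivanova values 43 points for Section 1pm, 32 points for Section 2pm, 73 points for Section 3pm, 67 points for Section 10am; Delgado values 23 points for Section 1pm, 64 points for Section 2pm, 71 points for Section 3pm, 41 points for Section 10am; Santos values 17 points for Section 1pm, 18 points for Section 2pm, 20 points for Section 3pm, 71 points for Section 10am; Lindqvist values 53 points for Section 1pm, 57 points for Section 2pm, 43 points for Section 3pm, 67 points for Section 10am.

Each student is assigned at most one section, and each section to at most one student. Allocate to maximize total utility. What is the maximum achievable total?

Maximum total: 261 points

This is a one-to-one assignment (maximum-weight bipartite matching).
Optimal: Ivanova→Section 3pm (73 points), Delgado→Section 2pm (64 points), Santos→Section 10am (71 points), Lindqvist→Section 1pm (53 points) — total 73+64+71+53 = 261 points.
Next-best assignment: Ivanova→Section 1pm, Delgado→Section 3pm, Santos→Section 10am, Lindqvist→Section 2pm = 242 points.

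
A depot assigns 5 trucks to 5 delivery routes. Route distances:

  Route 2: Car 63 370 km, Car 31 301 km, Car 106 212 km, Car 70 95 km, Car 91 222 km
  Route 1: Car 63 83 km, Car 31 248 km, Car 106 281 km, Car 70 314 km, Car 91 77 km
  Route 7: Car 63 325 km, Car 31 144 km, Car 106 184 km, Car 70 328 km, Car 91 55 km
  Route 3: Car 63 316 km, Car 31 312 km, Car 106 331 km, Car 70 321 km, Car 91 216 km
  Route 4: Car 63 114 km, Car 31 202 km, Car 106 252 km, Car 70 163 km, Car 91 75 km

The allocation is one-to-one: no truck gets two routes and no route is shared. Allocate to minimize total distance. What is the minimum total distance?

Optimal: Car 63→Route 1 (83 km), Car 31→Route 7 (144 km), Car 106→Route 3 (331 km), Car 70→Route 2 (95 km), Car 91→Route 4 (75 km) — total 83+144+331+95+75 = 728 km.
Column-greedy (each route in turn goes to its cheapest remaining truck) gives 884 km, worse by 156.
Every other assignment is strictly worse.

Minimum total: 728 km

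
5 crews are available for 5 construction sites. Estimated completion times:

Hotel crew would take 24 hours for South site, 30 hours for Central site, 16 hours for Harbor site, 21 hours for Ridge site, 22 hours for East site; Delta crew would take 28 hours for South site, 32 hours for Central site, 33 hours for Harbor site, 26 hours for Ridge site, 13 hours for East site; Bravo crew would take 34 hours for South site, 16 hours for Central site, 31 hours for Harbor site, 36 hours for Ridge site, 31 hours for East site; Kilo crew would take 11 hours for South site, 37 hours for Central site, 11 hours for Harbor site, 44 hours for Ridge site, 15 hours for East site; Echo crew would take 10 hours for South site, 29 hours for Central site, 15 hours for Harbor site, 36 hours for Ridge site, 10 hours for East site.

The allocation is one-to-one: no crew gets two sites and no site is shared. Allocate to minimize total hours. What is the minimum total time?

Optimal: Hotel crew→Ridge site (21 hours), Delta crew→East site (13 hours), Bravo crew→Central site (16 hours), Kilo crew→Harbor site (11 hours), Echo crew→South site (10 hours) — total 21+13+16+11+10 = 71 hours.
Next-best assignment: Hotel crew→Ridge site, Delta crew→East site, Bravo crew→Central site, Kilo crew→South site, Echo crew→Harbor site = 76 hours.

Min total: 71 hours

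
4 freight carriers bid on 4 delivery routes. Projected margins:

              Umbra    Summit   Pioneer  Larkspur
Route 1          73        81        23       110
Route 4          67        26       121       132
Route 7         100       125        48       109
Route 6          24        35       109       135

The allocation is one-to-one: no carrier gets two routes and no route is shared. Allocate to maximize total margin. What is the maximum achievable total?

Max total: $454k

Optimal: Umbra→Route 1 ($73k), Summit→Route 7 ($125k), Pioneer→Route 4 ($121k), Larkspur→Route 6 ($135k) — total 73+125+121+135 = $454k.
Column-greedy (each route in turn goes to its best remaining carrier) gives $380k, worse by 74.
Swapping Pioneer↔Umbra (Pioneer→Route 1 $23k, Umbra→Route 4 $67k) loses 104.
No other one-to-one assignment exceeds $454k.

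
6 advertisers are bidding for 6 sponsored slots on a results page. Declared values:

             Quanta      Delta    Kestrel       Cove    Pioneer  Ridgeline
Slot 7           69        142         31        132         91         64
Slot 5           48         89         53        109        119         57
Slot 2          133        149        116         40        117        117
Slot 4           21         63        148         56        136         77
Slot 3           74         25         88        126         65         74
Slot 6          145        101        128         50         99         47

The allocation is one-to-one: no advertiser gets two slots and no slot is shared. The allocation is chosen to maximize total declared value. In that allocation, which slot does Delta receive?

Delta receives Slot 7.

Optimal: Quanta→Slot 6 ($145), Delta→Slot 7 ($142), Kestrel→Slot 4 ($148), Cove→Slot 3 ($126), Pioneer→Slot 5 ($119), Ridgeline→Slot 2 ($117) — total 145+142+148+126+119+117 = $797.
Column-greedy (each slot in turn goes to its best remaining advertiser) gives $715, worse by 82.
Next-best assignment: Quanta→Slot 6, Delta→Slot 2, Kestrel→Slot 4, Cove→Slot 7, Pioneer→Slot 5, Ridgeline→Slot 3 = $767.
Swapping Delta↔Quanta (Delta→Slot 6 $101, Quanta→Slot 7 $69) loses 117.
Delta's own top slot is Slot 2 ($149), but forcing Delta→Slot 2 and reassigning the rest optimally gives only $767 — worse by 30.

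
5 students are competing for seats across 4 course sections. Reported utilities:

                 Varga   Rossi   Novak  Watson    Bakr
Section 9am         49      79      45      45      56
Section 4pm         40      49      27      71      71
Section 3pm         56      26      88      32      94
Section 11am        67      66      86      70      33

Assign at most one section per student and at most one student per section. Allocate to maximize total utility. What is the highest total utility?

Optimal: Rossi→Section 9am (79 points), Watson→Section 4pm (71 points), Bakr→Section 3pm (94 points), Novak→Section 11am (86 points) — total 79+71+94+86 = 330 points.
Row-greedy (each student in turn takes its best remaining section) gives 305 points, worse by 25.

Maximum total: 330 points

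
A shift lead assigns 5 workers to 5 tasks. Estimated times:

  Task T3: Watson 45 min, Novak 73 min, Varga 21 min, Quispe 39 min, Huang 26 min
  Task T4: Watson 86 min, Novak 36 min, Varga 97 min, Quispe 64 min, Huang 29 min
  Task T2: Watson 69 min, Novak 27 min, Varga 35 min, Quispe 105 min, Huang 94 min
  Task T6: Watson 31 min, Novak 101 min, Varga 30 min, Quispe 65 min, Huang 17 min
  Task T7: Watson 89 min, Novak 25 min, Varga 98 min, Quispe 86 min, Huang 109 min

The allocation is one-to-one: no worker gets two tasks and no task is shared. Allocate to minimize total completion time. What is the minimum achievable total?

Optimal: Watson→Task T6 (31 min), Novak→Task T7 (25 min), Varga→Task T2 (35 min), Quispe→Task T3 (39 min), Huang→Task T4 (29 min) — total 31+25+35+39+29 = 159 min.
Min-entry greedy (repeatedly take the single cheapest remaining cell) gives 196 min, worse by 37.
No other one-to-one assignment undercuts 159 min.

Min total: 159 min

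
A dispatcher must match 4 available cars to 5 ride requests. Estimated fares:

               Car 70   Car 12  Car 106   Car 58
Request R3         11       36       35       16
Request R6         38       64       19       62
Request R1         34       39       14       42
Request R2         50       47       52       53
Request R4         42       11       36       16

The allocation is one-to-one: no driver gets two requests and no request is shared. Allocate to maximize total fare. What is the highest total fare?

Maximum total: $200

Optimal: Car 70→Request R4 ($42), Car 12→Request R6 ($64), Car 106→Request R2 ($52), Car 58→Request R1 ($42) — total 42+64+52+42 = $200.
Column-greedy (each request in turn goes to its best remaining driver) gives $184, worse by 16.
Swapping Car 58↔Car 70 (Car 58→Request R4 $16, Car 70→Request R1 $34) loses 34.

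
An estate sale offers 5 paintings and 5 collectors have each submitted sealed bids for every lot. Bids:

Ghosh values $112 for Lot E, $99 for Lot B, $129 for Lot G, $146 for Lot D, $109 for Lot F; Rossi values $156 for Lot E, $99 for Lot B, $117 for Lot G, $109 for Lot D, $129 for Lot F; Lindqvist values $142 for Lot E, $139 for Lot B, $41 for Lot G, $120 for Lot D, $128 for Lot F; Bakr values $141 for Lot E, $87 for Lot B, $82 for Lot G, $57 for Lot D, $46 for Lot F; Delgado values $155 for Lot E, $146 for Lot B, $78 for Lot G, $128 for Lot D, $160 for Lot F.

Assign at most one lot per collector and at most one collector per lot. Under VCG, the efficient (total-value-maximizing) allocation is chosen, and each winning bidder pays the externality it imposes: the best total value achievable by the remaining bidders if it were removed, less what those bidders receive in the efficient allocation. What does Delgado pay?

Efficient allocation: Ghosh→Lot D ($146), Rossi→Lot G ($117), Lindqvist→Lot B ($139), Bakr→Lot E ($141), Delgado→Lot F ($160); total welfare W = $703.
Delgado receives Lot F at value $160, so the others get W − 160 = $543.
Without Delgado: best allocation of the remaining 4 bidders over all 5 lots is Ghosh→Lot D ($146), Rossi→Lot F ($129), Lindqvist→Lot B ($139), Bakr→Lot E ($141), total $555.
VCG payment = (others' best without Delgado) − (others' welfare with Delgado) = 555 − 543 = $12.

Delgado pays $12.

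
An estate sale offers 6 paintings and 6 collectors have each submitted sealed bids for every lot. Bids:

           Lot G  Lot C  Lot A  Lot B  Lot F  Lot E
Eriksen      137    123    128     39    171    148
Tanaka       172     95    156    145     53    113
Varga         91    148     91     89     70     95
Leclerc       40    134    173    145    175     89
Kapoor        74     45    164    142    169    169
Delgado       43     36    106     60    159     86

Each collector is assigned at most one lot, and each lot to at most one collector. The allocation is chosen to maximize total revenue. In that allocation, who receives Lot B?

Kapoor receives Lot B.

This is the linear assignment problem.
Optimal: Eriksen→Lot E ($148), Tanaka→Lot G ($172), Varga→Lot C ($148), Leclerc→Lot A ($173), Kapoor→Lot B ($142), Delgado→Lot F ($159) — total 148+172+148+173+142+159 = $942.
Column-greedy (each lot in turn goes to its best remaining collector) gives $892, worse by 50.
Next-best assignment: Eriksen→Lot E, Tanaka→Lot G, Varga→Lot C, Leclerc→Lot B, Kapoor→Lot A, Delgado→Lot F = $936.
Swapping Leclerc↔Tanaka (Leclerc→Lot G $40, Tanaka→Lot A $156) loses 149.
Every other assignment is strictly worse.
Kapoor's own top lot is Lot F ($169), but forcing Kapoor→Lot F and reassigning the rest optimally gives only $888 — worse by 54.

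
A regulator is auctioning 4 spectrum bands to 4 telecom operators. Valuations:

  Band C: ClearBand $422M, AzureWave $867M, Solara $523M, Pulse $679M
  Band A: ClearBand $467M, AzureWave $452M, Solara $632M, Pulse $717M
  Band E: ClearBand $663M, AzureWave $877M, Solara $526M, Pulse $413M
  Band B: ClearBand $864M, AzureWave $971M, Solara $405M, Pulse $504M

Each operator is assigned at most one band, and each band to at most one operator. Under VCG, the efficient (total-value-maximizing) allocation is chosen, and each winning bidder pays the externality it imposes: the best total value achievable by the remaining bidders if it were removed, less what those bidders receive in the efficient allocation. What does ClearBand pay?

Efficient allocation: ClearBand→Band B ($864M), AzureWave→Band E ($877M), Solara→Band A ($632M), Pulse→Band C ($679M); total welfare W = $3052M.
ClearBand receives Band B at value $864M, so the others get W − 864 = $2188M.
Without ClearBand: best allocation of the remaining 3 bidders over all 4 bands is AzureWave→Band B ($971M), Solara→Band A ($632M), Pulse→Band C ($679M), total $2282M.
VCG payment = (others' best without ClearBand) − (others' welfare with ClearBand) = 2282 − 2188 = $94M.

ClearBand pays $94M.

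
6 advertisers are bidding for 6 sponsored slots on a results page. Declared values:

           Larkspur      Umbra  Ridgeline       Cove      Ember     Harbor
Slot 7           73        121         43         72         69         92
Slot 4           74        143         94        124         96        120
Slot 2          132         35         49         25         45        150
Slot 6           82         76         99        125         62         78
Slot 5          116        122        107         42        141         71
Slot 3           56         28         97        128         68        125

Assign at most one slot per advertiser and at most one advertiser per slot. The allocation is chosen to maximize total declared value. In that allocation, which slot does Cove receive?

Cove receives Slot 4.

Optimal: Larkspur→Slot 2 ($132), Umbra→Slot 7 ($121), Ridgeline→Slot 6 ($99), Cove→Slot 4 ($124), Ember→Slot 5 ($141), Harbor→Slot 3 ($125) — total 132+121+99+124+141+125 = $742.
Max-entry greedy (repeatedly take the single best remaining cell) gives $734, worse by 8.
Swapping Cove↔Ridgeline (Cove→Slot 6 $125, Ridgeline→Slot 4 $94) loses 4.
Cove's own top slot is Slot 3 ($128), but forcing Cove→Slot 3 and reassigning the rest optimally gives only $741 — worse by 1.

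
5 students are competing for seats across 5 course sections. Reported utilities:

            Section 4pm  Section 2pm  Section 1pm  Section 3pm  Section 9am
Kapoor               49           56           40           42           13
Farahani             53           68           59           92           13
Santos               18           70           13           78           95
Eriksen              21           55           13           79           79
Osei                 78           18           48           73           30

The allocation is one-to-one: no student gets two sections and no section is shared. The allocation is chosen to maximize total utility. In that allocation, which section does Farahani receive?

This is the linear assignment problem.
Optimal: Kapoor→Section 2pm (56 points), Farahani→Section 1pm (59 points), Santos→Section 9am (95 points), Eriksen→Section 3pm (79 points), Osei→Section 4pm (78 points) — total 56+59+95+79+78 = 367 points.
Row-greedy (each student in turn takes its best remaining section) gives 312 points, worse by 55.
Next-best assignment: Kapoor→Section 1pm, Farahani→Section 2pm, Santos→Section 9am, Eriksen→Section 3pm, Osei→Section 4pm = 360 points.
Farahani's own top section is Section 3pm (92 points), but forcing Farahani→Section 3pm and reassigning the rest optimally gives only 360 points — worse by 7.

Farahani receives Section 1pm.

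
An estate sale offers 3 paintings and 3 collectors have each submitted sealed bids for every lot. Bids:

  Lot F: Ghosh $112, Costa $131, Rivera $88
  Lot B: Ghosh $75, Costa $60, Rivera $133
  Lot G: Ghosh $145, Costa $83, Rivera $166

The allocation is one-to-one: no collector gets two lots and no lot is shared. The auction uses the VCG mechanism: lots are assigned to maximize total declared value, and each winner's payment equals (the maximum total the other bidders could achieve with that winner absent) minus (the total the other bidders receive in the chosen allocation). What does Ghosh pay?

Ghosh pays $33.

Efficient allocation: Ghosh→Lot G ($145), Costa→Lot F ($131), Rivera→Lot B ($133); total welfare W = $409.
Ghosh receives Lot G at value $145, so the others get W − 145 = $264.
Without Ghosh: best allocation of the remaining 2 bidders over all 3 lots is Costa→Lot F ($131), Rivera→Lot G ($166), total $297.
VCG payment = (others' best without Ghosh) − (others' welfare with Ghosh) = 297 − 264 = $33.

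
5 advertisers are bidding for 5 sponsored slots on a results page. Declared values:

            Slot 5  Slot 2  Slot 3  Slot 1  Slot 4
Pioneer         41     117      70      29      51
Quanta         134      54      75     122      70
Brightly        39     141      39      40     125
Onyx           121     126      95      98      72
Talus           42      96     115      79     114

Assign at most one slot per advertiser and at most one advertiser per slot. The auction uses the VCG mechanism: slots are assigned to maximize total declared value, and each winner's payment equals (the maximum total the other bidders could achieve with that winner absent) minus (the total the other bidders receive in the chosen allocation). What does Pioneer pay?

Efficient allocation: Pioneer→Slot 2 ($117), Quanta→Slot 1 ($122), Brightly→Slot 4 ($125), Onyx→Slot 5 ($121), Talus→Slot 3 ($115); total welfare W = $600.
Pioneer receives Slot 2 at value $117, so the others get W − 117 = $483.
Without Pioneer: best allocation of the remaining 4 bidders over all 5 slots is Quanta→Slot 5 ($134), Brightly→Slot 4 ($125), Onyx→Slot 2 ($126), Talus→Slot 3 ($115), total $500.
VCG payment = (others' best without Pioneer) − (others' welfare with Pioneer) = 500 − 483 = $17.

Pioneer pays $17.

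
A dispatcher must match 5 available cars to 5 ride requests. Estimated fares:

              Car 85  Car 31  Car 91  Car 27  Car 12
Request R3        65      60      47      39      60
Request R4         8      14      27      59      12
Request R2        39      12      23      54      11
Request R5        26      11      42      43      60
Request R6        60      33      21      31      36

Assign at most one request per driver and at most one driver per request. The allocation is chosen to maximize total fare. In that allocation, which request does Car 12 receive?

This is the linear assignment problem.
Optimal: Car 85→Request R6 ($60), Car 31→Request R3 ($60), Car 91→Request R2 ($23), Car 27→Request R4 ($59), Car 12→Request R5 ($60) — total 60+60+23+59+60 = $262.
Row-greedy (each driver in turn takes its best remaining request) gives $210, worse by 52.
Swapping Car 85↔Car 27 (Car 85→Request R4 $8, Car 27→Request R6 $31) loses 80.
No other one-to-one assignment exceeds $262.
Car 12's own top request is Request R3 ($60), but forcing Car 12→Request R3 and reassigning the rest optimally gives only $233 — worse by 29.

Car 12 receives Request R5.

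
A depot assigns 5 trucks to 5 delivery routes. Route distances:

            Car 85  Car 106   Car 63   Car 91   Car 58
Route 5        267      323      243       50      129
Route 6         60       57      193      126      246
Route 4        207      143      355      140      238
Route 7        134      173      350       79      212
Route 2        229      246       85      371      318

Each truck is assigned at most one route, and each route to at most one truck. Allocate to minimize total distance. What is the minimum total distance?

Optimal: Car 85→Route 6 (60 km), Car 106→Route 4 (143 km), Car 63→Route 2 (85 km), Car 91→Route 7 (79 km), Car 58→Route 5 (129 km) — total 60+143+85+79+129 = 496 km.
Column-greedy (each route in turn goes to its cheapest remaining truck) gives 611 km, worse by 115.
Next-best assignment: Car 85→Route 7, Car 106→Route 6, Car 63→Route 2, Car 91→Route 4, Car 58→Route 5 = 545 km.
Swapping Car 91↔Car 85 (Car 91→Route 6 126 km, Car 85→Route 7 134 km) adds 121.
Checked against all permutations: 496 km is optimal.

Min total: 496 km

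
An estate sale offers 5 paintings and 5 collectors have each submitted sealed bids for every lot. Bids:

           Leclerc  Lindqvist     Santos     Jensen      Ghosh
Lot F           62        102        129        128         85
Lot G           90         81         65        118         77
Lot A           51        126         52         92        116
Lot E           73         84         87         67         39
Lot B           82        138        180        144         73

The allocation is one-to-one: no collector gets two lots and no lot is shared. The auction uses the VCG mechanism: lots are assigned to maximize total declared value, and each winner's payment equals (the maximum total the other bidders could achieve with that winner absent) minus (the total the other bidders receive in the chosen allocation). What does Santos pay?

Efficient allocation: Leclerc→Lot G ($90), Lindqvist→Lot E ($84), Santos→Lot B ($180), Jensen→Lot F ($128), Ghosh→Lot A ($116); total welfare W = $598.
Santos receives Lot B at value $180, so the others get W − 180 = $418.
Without Santos: best allocation of the remaining 4 bidders over all 5 lots is Leclerc→Lot G ($90), Lindqvist→Lot B ($138), Jensen→Lot F ($128), Ghosh→Lot A ($116), total $472.
VCG payment = (others' best without Santos) − (others' welfare with Santos) = 472 − 418 = $54.

Santos pays $54.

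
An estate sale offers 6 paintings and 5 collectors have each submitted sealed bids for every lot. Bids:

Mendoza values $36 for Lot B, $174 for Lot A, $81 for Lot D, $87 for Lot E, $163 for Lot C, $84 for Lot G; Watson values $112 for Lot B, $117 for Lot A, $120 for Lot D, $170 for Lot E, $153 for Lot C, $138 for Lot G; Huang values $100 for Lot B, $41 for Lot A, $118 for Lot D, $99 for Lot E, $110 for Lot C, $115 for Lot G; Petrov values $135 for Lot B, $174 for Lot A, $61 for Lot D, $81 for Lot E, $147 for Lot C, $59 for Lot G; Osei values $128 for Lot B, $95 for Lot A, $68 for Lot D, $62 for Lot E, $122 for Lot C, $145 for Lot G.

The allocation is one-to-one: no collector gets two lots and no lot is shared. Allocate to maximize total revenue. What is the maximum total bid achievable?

This is the linear assignment problem.
Optimal: Mendoza→Lot C ($163), Watson→Lot E ($170), Huang→Lot D ($118), Petrov→Lot A ($174), Osei→Lot G ($145) — total 163+170+118+174+145 = $770.
Row-greedy (each collector in turn takes its best remaining lot) gives $754, worse by 16.
Next-best assignment: Mendoza→Lot A, Watson→Lot E, Huang→Lot D, Petrov→Lot C, Osei→Lot G = $754.
Swapping Osei↔Watson (Osei→Lot E $62, Watson→Lot G $138) loses 115.
Every other assignment is strictly worse.

Maximum total: $770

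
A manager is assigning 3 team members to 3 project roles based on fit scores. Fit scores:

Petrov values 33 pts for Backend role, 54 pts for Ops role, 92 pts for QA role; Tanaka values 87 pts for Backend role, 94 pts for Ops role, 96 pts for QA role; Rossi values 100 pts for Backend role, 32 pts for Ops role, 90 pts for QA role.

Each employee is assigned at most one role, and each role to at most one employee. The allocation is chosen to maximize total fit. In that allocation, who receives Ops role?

This is the linear assignment problem.
Optimal: Petrov→QA role (92 pts), Tanaka→Ops role (94 pts), Rossi→Backend role (100 pts) — total 92+94+100 = 286 pts.
Max-entry greedy (repeatedly take the single best remaining cell) gives 250 pts, worse by 36.
Next-best assignment: Petrov→Ops role, Tanaka→QA role, Rossi→Backend role = 250 pts.
Tanaka's own top role is QA role (96 pts), but forcing Tanaka→QA role and reassigning the rest optimally gives only 250 pts — worse by 36.

Tanaka receives Ops role.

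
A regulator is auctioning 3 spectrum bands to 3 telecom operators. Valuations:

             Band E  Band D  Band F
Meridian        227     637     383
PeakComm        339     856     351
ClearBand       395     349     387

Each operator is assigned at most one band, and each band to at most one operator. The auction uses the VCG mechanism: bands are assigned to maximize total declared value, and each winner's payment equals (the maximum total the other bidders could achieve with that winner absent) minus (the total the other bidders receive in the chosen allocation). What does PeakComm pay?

PeakComm pays $254M.

Efficient allocation: Meridian→Band F ($383M), PeakComm→Band D ($856M), ClearBand→Band E ($395M); total welfare W = $1634M.
PeakComm receives Band D at value $856M, so the others get W − 856 = $778M.
Without PeakComm: best allocation of the remaining 2 bidders over all 3 bands is Meridian→Band D ($637M), ClearBand→Band E ($395M), total $1032M.
VCG payment = (others' best without PeakComm) − (others' welfare with PeakComm) = 1032 − 778 = $254M.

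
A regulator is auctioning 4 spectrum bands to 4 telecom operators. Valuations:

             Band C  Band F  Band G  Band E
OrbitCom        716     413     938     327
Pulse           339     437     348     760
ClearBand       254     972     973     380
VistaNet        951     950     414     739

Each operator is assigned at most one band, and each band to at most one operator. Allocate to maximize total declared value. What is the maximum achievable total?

Optimal: OrbitCom→Band G ($938M), Pulse→Band E ($760M), ClearBand→Band F ($972M), VistaNet→Band C ($951M) — total 938+760+972+951 = $3621M.
Max-entry greedy (repeatedly take the single best remaining cell) gives $3097M, worse by 524.
Next-best assignment: OrbitCom→Band C, Pulse→Band E, ClearBand→Band G, VistaNet→Band F = $3399M.
Swapping VistaNet↔Pulse (VistaNet→Band E $739M, Pulse→Band C $339M) loses 633.

Maximum total: $3621M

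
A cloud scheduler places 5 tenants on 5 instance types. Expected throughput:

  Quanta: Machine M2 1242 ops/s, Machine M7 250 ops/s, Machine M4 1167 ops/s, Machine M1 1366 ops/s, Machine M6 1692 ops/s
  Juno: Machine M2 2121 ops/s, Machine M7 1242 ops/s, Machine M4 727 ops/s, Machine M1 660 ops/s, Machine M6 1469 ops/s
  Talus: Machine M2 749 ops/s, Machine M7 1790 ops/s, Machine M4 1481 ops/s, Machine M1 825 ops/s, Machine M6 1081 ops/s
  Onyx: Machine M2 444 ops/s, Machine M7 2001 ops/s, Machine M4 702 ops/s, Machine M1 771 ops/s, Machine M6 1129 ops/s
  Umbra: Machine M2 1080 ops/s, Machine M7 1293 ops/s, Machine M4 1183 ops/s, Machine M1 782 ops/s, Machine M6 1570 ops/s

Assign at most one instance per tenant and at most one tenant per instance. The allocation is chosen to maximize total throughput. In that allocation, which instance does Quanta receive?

Optimal: Quanta→Machine M1 (1366 ops/s), Juno→Machine M2 (2121 ops/s), Talus→Machine M4 (1481 ops/s), Onyx→Machine M7 (2001 ops/s), Umbra→Machine M6 (1570 ops/s) — total 1366+2121+1481+2001+1570 = 8539 ops/s.
Row-greedy (each tenant in turn takes its best remaining instance) gives 7557 ops/s, worse by 982.
No other one-to-one assignment exceeds 8539 ops/s.
Quanta's own top instance is Machine M6 (1692 ops/s), but forcing Quanta→Machine M6 and reassigning the rest optimally gives only 8077 ops/s — worse by 462.

Quanta receives Machine M1.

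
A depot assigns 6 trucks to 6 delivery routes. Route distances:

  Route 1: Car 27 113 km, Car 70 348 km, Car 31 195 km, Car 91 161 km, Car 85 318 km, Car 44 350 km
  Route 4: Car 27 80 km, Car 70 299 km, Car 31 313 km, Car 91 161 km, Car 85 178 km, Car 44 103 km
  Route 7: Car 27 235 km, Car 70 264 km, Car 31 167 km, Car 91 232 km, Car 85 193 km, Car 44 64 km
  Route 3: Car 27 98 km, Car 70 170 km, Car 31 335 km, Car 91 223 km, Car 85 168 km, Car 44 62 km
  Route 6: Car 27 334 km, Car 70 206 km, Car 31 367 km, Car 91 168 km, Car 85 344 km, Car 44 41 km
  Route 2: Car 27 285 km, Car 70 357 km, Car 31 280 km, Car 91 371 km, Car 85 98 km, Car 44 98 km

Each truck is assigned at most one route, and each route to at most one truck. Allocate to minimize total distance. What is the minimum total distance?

Min total: 717 km

Treat this as an assignment problem: match each truck to one route.
Optimal: Car 27→Route 4 (80 km), Car 70→Route 3 (170 km), Car 31→Route 7 (167 km), Car 91→Route 1 (161 km), Car 85→Route 2 (98 km), Car 44→Route 6 (41 km) — total 80+170+167+161+98+41 = 717 km.
Column-greedy (each route in turn goes to its cheapest remaining truck) gives 1076 km, worse by 359.
Next-best assignment: Car 27→Route 1, Car 70→Route 3, Car 31→Route 7, Car 91→Route 4, Car 85→Route 2, Car 44→Route 6 = 750 km.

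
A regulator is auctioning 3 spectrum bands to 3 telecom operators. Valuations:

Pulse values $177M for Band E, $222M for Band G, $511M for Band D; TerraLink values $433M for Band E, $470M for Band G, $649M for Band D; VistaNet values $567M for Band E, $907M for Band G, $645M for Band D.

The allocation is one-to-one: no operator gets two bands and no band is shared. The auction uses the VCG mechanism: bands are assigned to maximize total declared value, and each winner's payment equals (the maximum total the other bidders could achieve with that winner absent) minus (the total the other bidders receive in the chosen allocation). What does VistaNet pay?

VistaNet pays $37M.

Efficient allocation: Pulse→Band D ($511M), TerraLink→Band E ($433M), VistaNet→Band G ($907M); total welfare W = $1851M.
VistaNet receives Band G at value $907M, so the others get W − 907 = $944M.
Without VistaNet: best allocation of the remaining 2 bidders over all 3 bands is Pulse→Band D ($511M), TerraLink→Band G ($470M), total $981M.
VCG payment = (others' best without VistaNet) − (others' welfare with VistaNet) = 981 − 944 = $37M.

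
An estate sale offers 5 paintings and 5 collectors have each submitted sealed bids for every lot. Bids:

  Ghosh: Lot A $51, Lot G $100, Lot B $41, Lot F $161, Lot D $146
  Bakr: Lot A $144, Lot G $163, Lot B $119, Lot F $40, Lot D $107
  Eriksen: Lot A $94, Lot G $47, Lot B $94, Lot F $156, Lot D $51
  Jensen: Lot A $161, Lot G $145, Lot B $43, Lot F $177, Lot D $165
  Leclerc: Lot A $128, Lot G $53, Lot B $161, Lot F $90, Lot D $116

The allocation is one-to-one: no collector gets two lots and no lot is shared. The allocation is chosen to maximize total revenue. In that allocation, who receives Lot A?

Optimal: Ghosh→Lot D ($146), Bakr→Lot G ($163), Eriksen→Lot F ($156), Jensen→Lot A ($161), Leclerc→Lot B ($161) — total 146+163+156+161+161 = $787.
Row-greedy (each collector in turn takes its best remaining lot) gives $744, worse by 43.
No other one-to-one assignment exceeds $787.
Jensen's own top lot is Lot F ($177), but forcing Jensen→Lot F and reassigning the rest optimally gives only $741 — worse by 46.

Jensen receives Lot A.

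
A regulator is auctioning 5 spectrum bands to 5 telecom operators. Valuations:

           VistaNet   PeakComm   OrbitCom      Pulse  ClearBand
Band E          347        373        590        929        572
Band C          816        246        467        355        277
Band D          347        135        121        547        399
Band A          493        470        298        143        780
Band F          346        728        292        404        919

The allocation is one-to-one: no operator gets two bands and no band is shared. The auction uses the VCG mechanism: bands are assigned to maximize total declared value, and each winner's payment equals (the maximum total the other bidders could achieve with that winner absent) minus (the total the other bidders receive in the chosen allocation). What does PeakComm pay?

PeakComm pays $229M.

Efficient allocation: VistaNet→Band C ($816M), PeakComm→Band F ($728M), OrbitCom→Band E ($590M), Pulse→Band D ($547M), ClearBand→Band A ($780M); total welfare W = $3461M.
PeakComm receives Band F at value $728M, so the others get W − 728 = $2733M.
Without PeakComm: best allocation of the remaining 4 bidders over all 5 bands is VistaNet→Band C ($816M), OrbitCom→Band A ($298M), Pulse→Band E ($929M), ClearBand→Band F ($919M), total $2962M.
VCG payment = (others' best without PeakComm) − (others' welfare with PeakComm) = 2962 − 2733 = $229M.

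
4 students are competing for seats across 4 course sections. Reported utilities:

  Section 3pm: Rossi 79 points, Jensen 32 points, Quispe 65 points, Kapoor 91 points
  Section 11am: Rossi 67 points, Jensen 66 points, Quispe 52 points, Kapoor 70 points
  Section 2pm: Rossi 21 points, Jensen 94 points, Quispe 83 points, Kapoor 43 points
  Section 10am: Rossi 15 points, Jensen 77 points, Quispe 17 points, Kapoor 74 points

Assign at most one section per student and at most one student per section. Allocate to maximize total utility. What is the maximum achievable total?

Max total: 318 points

This is a one-to-one assignment (maximum-weight bipartite matching).
Optimal: Rossi→Section 11am (67 points), Jensen→Section 10am (77 points), Quispe→Section 2pm (83 points), Kapoor→Section 3pm (91 points) — total 67+77+83+91 = 318 points.
Row-greedy (each student in turn takes its best remaining section) gives 299 points, worse by 19.
Next-best assignment: Rossi→Section 3pm, Jensen→Section 10am, Quispe→Section 2pm, Kapoor→Section 11am = 309 points.
Swapping Jensen↔Rossi (Jensen→Section 11am 66 points, Rossi→Section 10am 15 points) loses 63.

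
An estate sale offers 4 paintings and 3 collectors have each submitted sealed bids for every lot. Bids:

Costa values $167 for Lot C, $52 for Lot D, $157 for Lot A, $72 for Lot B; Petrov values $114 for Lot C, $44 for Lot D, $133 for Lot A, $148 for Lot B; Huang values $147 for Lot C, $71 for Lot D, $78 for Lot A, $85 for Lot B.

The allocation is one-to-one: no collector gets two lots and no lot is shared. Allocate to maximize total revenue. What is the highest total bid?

Optimal: Costa→Lot A ($157), Petrov→Lot B ($148), Huang→Lot C ($147) — total 157+148+147 = $452.
Next-best assignment: Costa→Lot C, Petrov→Lot B, Huang→Lot A = $393.
Every other assignment is strictly worse.

Max total: $452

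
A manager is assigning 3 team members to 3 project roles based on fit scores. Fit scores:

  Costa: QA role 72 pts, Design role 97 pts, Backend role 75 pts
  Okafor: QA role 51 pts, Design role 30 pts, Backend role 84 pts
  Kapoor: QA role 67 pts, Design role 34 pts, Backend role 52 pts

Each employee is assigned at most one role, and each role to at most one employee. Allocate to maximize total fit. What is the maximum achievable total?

Optimal: Costa→Design role (97 pts), Okafor→Backend role (84 pts), Kapoor→QA role (67 pts) — total 97+84+67 = 248 pts.
Column-greedy (each role in turn goes to its best remaining employee) gives 190 pts, worse by 58.
Swapping Kapoor↔Costa (Kapoor→Design role 34 pts, Costa→QA role 72 pts) loses 58.
Checked against all permutations: 248 pts is optimal.

Max total: 248 pts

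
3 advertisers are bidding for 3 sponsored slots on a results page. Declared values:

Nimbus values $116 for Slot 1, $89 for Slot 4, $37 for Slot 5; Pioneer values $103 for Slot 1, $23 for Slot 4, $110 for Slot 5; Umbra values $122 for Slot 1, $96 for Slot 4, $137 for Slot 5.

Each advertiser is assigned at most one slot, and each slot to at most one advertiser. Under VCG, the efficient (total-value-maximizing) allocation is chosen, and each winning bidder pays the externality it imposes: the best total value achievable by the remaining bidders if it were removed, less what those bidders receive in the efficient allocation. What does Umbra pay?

Efficient allocation: Nimbus→Slot 4 ($89), Pioneer→Slot 1 ($103), Umbra→Slot 5 ($137); total welfare W = $329.
Umbra receives Slot 5 at value $137, so the others get W − 137 = $192.
Without Umbra: best allocation of the remaining 2 bidders over all 3 slots is Nimbus→Slot 1 ($116), Pioneer→Slot 5 ($110), total $226.
VCG payment = (others' best without Umbra) − (others' welfare with Umbra) = 226 − 192 = $34.

Umbra pays $34.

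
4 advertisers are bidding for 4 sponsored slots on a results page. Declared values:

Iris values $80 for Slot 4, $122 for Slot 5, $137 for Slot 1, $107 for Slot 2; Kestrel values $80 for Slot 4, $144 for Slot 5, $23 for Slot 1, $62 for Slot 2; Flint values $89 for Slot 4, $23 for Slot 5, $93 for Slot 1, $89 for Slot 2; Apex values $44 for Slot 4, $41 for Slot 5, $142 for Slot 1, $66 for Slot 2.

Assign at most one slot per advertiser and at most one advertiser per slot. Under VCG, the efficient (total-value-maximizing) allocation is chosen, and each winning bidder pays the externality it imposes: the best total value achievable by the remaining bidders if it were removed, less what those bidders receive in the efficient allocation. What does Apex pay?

Efficient allocation: Iris→Slot 2 ($107), Kestrel→Slot 5 ($144), Flint→Slot 4 ($89), Apex→Slot 1 ($142); total welfare W = $482.
Apex receives Slot 1 at value $142, so the others get W − 142 = $340.
Without Apex: best allocation of the remaining 3 bidders over all 4 slots is Iris→Slot 1 ($137), Kestrel→Slot 5 ($144), Flint→Slot 4 ($89), total $370.
VCG payment = (others' best without Apex) − (others' welfare with Apex) = 370 − 340 = $30.

Apex pays $30.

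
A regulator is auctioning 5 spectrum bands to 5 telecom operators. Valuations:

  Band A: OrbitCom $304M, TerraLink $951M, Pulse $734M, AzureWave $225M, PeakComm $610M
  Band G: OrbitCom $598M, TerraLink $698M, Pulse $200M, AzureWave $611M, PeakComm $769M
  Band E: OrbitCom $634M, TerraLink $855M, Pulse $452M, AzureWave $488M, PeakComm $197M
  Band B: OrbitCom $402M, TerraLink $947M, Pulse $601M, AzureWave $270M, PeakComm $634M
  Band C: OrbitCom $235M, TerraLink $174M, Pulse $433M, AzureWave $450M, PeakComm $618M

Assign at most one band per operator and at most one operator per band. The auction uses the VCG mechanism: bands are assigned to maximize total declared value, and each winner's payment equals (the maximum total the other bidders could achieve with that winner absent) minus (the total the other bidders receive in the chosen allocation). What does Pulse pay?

Efficient allocation: OrbitCom→Band E ($634M), TerraLink→Band B ($947M), Pulse→Band A ($734M), AzureWave→Band G ($611M), PeakComm→Band C ($618M); total welfare W = $3544M.
Pulse receives Band A at value $734M, so the others get W − 734 = $2810M.
Without Pulse: best allocation of the remaining 4 bidders over all 5 bands is OrbitCom→Band E ($634M), TerraLink→Band A ($951M), AzureWave→Band G ($611M), PeakComm→Band B ($634M), total $2830M.
VCG payment = (others' best without Pulse) − (others' welfare with Pulse) = 2830 − 2810 = $20M.

Pulse pays $20M.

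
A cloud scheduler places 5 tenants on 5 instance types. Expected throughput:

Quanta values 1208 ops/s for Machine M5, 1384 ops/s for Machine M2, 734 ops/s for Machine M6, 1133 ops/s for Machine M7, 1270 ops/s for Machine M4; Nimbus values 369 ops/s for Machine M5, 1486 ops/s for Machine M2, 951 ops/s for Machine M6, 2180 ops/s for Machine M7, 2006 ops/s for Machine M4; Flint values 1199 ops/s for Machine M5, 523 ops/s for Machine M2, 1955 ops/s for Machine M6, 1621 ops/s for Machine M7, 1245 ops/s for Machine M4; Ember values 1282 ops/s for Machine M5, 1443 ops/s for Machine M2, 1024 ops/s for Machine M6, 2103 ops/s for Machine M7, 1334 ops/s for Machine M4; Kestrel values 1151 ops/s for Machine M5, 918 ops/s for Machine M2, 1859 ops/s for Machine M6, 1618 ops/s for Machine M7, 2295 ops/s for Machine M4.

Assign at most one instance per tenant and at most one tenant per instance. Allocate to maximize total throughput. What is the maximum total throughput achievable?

Optimal: Quanta→Machine M2 (1384 ops/s), Nimbus→Machine M7 (2180 ops/s), Flint→Machine M6 (1955 ops/s), Ember→Machine M5 (1282 ops/s), Kestrel→Machine M4 (2295 ops/s) — total 1384+2180+1955+1282+2295 = 9096 ops/s.
Column-greedy (each instance in turn goes to its best remaining tenant) gives 7611 ops/s, worse by 1485.
Swapping Flint↔Quanta (Flint→Machine M2 523 ops/s, Quanta→Machine M6 734 ops/s) loses 2082.

Maximum total: 9096 ops/s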